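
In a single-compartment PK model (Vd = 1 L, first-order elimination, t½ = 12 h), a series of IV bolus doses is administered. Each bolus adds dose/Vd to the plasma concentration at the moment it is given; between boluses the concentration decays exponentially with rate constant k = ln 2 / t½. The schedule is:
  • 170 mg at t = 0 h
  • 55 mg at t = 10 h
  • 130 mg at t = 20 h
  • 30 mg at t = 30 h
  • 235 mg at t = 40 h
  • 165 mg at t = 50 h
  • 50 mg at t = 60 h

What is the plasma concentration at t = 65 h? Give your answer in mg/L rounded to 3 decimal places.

k = ln 2 / 12 = 0.05776 per h
Dose 1 (170 mg at t=0 h): 170·exp(−0.05776·65) = 3.980 mg/L
Dose 2 (55 mg at t=10 h): 55·exp(−0.05776·55) = 2.294 mg/L
Dose 3 (130 mg at t=20 h): 130·exp(−0.05776·45) = 9.662 mg/L
Dose 4 (30 mg at t=30 h): 30·exp(−0.05776·35) = 3.973 mg/L
Dose 5 (235 mg at t=40 h): 235·exp(−0.05776·25) = 55.453 mg/L
Dose 6 (165 mg at t=50 h): 165·exp(−0.05776·15) = 69.374 mg/L
Dose 7 (50 mg at t=60 h): 50·exp(−0.05776·5) = 37.458 mg/L
C(65) = 3.980 + 2.294 + 9.662 + 3.973 + 55.453 + 69.374 + 37.458 = 182.194 mg/L

182.194 mg/L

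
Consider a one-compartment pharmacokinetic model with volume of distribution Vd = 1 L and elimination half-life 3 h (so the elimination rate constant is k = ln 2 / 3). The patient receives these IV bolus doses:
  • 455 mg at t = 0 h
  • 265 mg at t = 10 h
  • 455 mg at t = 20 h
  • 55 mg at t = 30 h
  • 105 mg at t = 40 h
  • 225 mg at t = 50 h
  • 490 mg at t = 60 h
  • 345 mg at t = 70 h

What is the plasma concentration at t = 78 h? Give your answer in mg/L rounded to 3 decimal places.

62.357 mg/L

k = ln 2 / 3 = 0.23105 per h
Dose 1 (455 mg at t=0 h): 455·exp(−0.23105·78) = 0.000 mg/L
Dose 2 (265 mg at t=10 h): 265·exp(−0.23105·68) = 0.000 mg/L
Dose 3 (455 mg at t=20 h): 455·exp(−0.23105·58) = 0.001 mg/L
Dose 4 (55 mg at t=30 h): 55·exp(−0.23105·48) = 0.001 mg/L
Dose 5 (105 mg at t=40 h): 105·exp(−0.23105·38) = 0.016 mg/L
Dose 6 (225 mg at t=50 h): 225·exp(−0.23105·28) = 0.349 mg/L
Dose 7 (490 mg at t=60 h): 490·exp(−0.23105·18) = 7.656 mg/L
Dose 8 (345 mg at t=70 h): 345·exp(−0.23105·8) = 54.334 mg/L
C(78) = 0.000 + 0.000 + 0.001 + 0.001 + 0.016 + 0.349 + 7.656 + 54.334 = 62.357 mg/L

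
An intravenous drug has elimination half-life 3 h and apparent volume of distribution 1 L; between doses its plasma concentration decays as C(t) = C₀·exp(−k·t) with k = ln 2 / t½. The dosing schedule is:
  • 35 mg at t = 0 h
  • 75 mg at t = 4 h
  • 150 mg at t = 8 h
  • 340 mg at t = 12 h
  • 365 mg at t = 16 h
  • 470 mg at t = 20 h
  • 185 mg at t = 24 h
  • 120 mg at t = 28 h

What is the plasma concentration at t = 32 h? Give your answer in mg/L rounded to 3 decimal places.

k = ln 2 / 3 = 0.23105 per h
Dose 1 (35 mg at t=0 h): 35·exp(−0.23105·32) = 0.022 mg/L
Dose 2 (75 mg at t=4 h): 75·exp(−0.23105·28) = 0.116 mg/L
Dose 3 (150 mg at t=8 h): 150·exp(−0.23105·24) = 0.586 mg/L
Dose 4 (340 mg at t=12 h): 340·exp(−0.23105·20) = 3.347 mg/L
Dose 5 (365 mg at t=16 h): 365·exp(−0.23105·16) = 9.053 mg/L
Dose 6 (470 mg at t=20 h): 470·exp(−0.23105·12) = 29.375 mg/L
Dose 7 (185 mg at t=24 h): 185·exp(−0.23105·8) = 29.136 mg/L
Dose 8 (120 mg at t=28 h): 120·exp(−0.23105·4) = 47.622 mg/L
C(32) = 0.022 + 0.116 + 0.586 + 3.347 + 9.053 + 29.375 + 29.136 + 47.622 = 119.256 mg/L

119.256 mg/L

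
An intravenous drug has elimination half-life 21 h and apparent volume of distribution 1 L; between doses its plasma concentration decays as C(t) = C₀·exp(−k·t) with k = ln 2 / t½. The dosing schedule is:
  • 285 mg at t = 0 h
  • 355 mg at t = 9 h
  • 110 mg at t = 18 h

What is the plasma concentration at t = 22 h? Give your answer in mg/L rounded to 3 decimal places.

k = ln 2 / 21 = 0.03301 per h
Dose 1 (285 mg at t=0 h): 285·exp(−0.03301·22) = 137.873 mg/L
Dose 2 (355 mg at t=9 h): 355·exp(−0.03301·13) = 231.141 mg/L
Dose 3 (110 mg at t=18 h): 110·exp(−0.03301·4) = 96.395 mg/L
C(22) = 137.873 + 231.141 + 96.395 = 465.409 mg/L

465.409 mg/L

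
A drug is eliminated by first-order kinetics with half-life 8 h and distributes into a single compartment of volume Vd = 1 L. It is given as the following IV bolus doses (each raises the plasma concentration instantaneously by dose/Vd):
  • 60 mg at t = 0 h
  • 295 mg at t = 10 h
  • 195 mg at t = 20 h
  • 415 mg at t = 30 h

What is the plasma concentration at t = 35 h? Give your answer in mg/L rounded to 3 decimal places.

k = ln 2 / 8 = 0.08664 per h
Dose 1 (60 mg at t=0 h): 60·exp(−0.08664·35) = 2.892 mg/L
Dose 2 (295 mg at t=10 h): 295·exp(−0.08664·25) = 33.815 mg/L
Dose 3 (195 mg at t=20 h): 195·exp(−0.08664·15) = 53.162 mg/L
Dose 4 (415 mg at t=30 h): 415·exp(−0.08664·5) = 269.094 mg/L
C(35) = 2.892 + 33.815 + 53.162 + 269.094 = 358.963 mg/L

358.963 mg/L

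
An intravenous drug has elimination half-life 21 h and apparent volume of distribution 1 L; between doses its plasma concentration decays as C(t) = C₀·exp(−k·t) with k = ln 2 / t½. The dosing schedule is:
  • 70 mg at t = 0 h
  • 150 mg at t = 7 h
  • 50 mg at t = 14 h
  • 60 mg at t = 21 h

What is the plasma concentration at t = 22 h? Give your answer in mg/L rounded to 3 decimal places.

k = ln 2 / 21 = 0.03301 per h
Dose 1 (70 mg at t=0 h): 70·exp(−0.03301·22) = 33.864 mg/L
Dose 2 (150 mg at t=7 h): 150·exp(−0.03301·15) = 91.426 mg/L
Dose 3 (50 mg at t=14 h): 50·exp(−0.03301·8) = 38.397 mg/L
Dose 4 (60 mg at t=21 h): 60·exp(−0.03301·1) = 58.052 mg/L
C(22) = 33.864 + 91.426 + 38.397 + 58.052 = 221.738 mg/L

221.738 mg/L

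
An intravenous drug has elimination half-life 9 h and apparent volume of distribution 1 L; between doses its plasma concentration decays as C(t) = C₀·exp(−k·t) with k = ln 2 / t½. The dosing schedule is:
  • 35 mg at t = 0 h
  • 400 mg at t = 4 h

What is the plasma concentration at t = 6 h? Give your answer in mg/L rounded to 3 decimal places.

364.946 mg/L

k = ln 2 / 9 = 0.07702 per h
Dose 1 (35 mg at t=0 h): 35·exp(−0.07702·6) = 22.049 mg/L
Dose 2 (400 mg at t=4 h): 400·exp(−0.07702·2) = 342.898 mg/L
C(6) = 22.049 + 342.898 = 364.946 mg/L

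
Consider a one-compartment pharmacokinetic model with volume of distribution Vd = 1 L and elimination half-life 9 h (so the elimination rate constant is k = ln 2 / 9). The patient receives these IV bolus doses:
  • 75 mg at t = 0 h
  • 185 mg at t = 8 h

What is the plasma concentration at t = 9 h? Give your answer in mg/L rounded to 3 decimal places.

k = ln 2 / 9 = 0.07702 per h
Dose 1 (75 mg at t=0 h): 75·exp(−0.07702·9) = 37.500 mg/L
Dose 2 (185 mg at t=8 h): 185·exp(−0.07702·1) = 171.287 mg/L
C(9) = 37.500 + 171.287 = 208.787 mg/L

208.787 mg/L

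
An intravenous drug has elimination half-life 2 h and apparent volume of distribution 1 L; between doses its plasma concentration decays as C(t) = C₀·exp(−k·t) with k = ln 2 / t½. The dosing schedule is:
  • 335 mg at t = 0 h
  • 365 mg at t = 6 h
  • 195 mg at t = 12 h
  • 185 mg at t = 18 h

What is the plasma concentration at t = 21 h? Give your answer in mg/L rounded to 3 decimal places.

k = ln 2 / 2 = 0.34657 per h
Dose 1 (335 mg at t=0 h): 335·exp(−0.34657·21) = 0.231 mg/L
Dose 2 (365 mg at t=6 h): 365·exp(−0.34657·15) = 2.016 mg/L
Dose 3 (195 mg at t=12 h): 195·exp(−0.34657·9) = 8.618 mg/L
Dose 4 (185 mg at t=18 h): 185·exp(−0.34657·3) = 65.407 mg/L
C(21) = 0.231 + 2.016 + 8.618 + 65.407 = 76.273 mg/L

76.273 mg/L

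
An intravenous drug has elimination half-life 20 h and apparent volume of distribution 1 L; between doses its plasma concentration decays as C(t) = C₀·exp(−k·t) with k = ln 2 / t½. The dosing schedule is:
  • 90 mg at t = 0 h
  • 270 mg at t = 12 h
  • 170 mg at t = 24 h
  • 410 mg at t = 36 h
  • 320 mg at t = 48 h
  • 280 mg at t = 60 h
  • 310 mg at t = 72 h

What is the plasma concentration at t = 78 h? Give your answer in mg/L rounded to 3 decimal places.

670.224 mg/L

k = ln 2 / 20 = 0.03466 per h
Dose 1 (90 mg at t=0 h): 90·exp(−0.03466·78) = 6.029 mg/L
Dose 2 (270 mg at t=12 h): 270·exp(−0.03466·66) = 27.414 mg/L
Dose 3 (170 mg at t=24 h): 170·exp(−0.03466·54) = 26.162 mg/L
Dose 4 (410 mg at t=36 h): 410·exp(−0.03466·42) = 95.636 mg/L
Dose 5 (320 mg at t=48 h): 320·exp(−0.03466·30) = 113.137 mg/L
Dose 6 (280 mg at t=60 h): 280·exp(−0.03466·18) = 150.048 mg/L
Dose 7 (310 mg at t=72 h): 310·exp(−0.03466·6) = 251.798 mg/L
C(78) = 6.029 + 27.414 + 26.162 + 95.636 + 113.137 + 150.048 + 251.798 = 670.224 mg/L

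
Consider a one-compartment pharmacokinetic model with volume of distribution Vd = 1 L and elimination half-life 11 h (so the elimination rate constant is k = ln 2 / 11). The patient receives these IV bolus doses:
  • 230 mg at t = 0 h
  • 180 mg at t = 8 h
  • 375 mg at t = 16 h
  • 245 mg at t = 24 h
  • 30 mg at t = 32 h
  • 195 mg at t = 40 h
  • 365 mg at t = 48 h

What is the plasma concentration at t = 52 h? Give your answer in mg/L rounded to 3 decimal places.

484.433 mg/L

k = ln 2 / 11 = 0.06301 per h
Dose 1 (230 mg at t=0 h): 230·exp(−0.06301·52) = 8.683 mg/L
Dose 2 (180 mg at t=8 h): 180·exp(−0.06301·44) = 11.250 mg/L
Dose 3 (375 mg at t=16 h): 375·exp(−0.06301·36) = 38.801 mg/L
Dose 4 (245 mg at t=24 h): 245·exp(−0.06301·28) = 41.967 mg/L
Dose 5 (30 mg at t=32 h): 30·exp(−0.06301·20) = 8.507 mg/L
Dose 6 (195 mg at t=40 h): 195·exp(−0.06301·12) = 91.546 mg/L
Dose 7 (365 mg at t=48 h): 365·exp(−0.06301·4) = 283.679 mg/L
C(52) = 8.683 + 11.250 + 38.801 + 41.967 + 8.507 + 91.546 + 283.679 = 484.433 mg/L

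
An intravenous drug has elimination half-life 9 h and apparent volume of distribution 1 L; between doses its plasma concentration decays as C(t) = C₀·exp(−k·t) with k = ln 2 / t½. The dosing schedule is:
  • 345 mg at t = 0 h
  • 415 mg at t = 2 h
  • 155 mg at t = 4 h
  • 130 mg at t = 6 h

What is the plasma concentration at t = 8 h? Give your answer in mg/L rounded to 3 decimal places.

k = ln 2 / 9 = 0.07702 per h
Dose 1 (345 mg at t=0 h): 345·exp(−0.07702·8) = 186.310 mg/L
Dose 2 (415 mg at t=2 h): 415·exp(−0.07702·6) = 261.434 mg/L
Dose 3 (155 mg at t=4 h): 155·exp(−0.07702·4) = 113.904 mg/L
Dose 4 (130 mg at t=6 h): 130·exp(−0.07702·2) = 111.442 mg/L
C(8) = 186.310 + 261.434 + 113.904 + 111.442 = 673.090 mg/L

673.090 mg/L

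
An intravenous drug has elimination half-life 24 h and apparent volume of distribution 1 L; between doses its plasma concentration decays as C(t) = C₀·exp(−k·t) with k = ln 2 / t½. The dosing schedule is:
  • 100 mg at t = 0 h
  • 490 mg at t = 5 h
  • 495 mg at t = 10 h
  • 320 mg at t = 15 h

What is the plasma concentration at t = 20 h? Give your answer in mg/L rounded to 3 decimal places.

k = ln 2 / 24 = 0.02888 per h
Dose 1 (100 mg at t=0 h): 100·exp(−0.02888·20) = 56.123 mg/L
Dose 2 (490 mg at t=5 h): 490·exp(−0.02888·15) = 317.726 mg/L
Dose 3 (495 mg at t=10 h): 495·exp(−0.02888·10) = 370.831 mg/L
Dose 4 (320 mg at t=15 h): 320·exp(−0.02888·5) = 276.972 mg/L
C(20) = 56.123 + 317.726 + 370.831 + 276.972 = 1021.651 mg/L

1021.651 mg/L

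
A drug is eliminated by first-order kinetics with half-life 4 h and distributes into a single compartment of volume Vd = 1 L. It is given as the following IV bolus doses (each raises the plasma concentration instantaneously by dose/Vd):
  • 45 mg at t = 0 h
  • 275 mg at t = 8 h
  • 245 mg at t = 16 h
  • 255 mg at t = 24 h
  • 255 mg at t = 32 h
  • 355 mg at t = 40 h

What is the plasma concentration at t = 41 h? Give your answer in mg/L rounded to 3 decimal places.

369.686 mg/L

k = ln 2 / 4 = 0.17329 per h
Dose 1 (45 mg at t=0 h): 45·exp(−0.17329·41) = 0.037 mg/L
Dose 2 (275 mg at t=8 h): 275·exp(−0.17329·33) = 0.903 mg/L
Dose 3 (245 mg at t=16 h): 245·exp(−0.17329·25) = 3.219 mg/L
Dose 4 (255 mg at t=24 h): 255·exp(−0.17329·17) = 13.402 mg/L
Dose 5 (255 mg at t=32 h): 255·exp(−0.17329·9) = 53.607 mg/L
Dose 6 (355 mg at t=40 h): 355·exp(−0.17329·1) = 298.518 mg/L
C(41) = 0.037 + 0.903 + 3.219 + 13.402 + 53.607 + 298.518 = 369.686 mg/L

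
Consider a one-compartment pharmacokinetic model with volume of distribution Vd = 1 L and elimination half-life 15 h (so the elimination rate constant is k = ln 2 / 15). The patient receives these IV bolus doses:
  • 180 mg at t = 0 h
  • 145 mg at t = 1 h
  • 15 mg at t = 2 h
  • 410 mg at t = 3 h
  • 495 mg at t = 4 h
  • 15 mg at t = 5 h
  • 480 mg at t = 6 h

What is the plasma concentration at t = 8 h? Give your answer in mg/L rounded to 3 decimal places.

k = ln 2 / 15 = 0.04621 per h
Dose 1 (180 mg at t=0 h): 180·exp(−0.04621·8) = 124.372 mg/L
Dose 2 (145 mg at t=1 h): 145·exp(−0.04621·7) = 104.927 mg/L
Dose 3 (15 mg at t=2 h): 15·exp(−0.04621·6) = 11.368 mg/L
Dose 4 (410 mg at t=3 h): 410·exp(−0.04621·5) = 325.417 mg/L
Dose 5 (495 mg at t=4 h): 495·exp(−0.04621·4) = 411.463 mg/L
Dose 6 (15 mg at t=5 h): 15·exp(−0.04621·3) = 13.058 mg/L
Dose 7 (480 mg at t=6 h): 480·exp(−0.04621·2) = 437.627 mg/L
C(8) = 124.372 + 104.927 + 11.368 + 325.417 + 411.463 + 13.058 + 437.627 = 1428.232 mg/L

1428.232 mg/L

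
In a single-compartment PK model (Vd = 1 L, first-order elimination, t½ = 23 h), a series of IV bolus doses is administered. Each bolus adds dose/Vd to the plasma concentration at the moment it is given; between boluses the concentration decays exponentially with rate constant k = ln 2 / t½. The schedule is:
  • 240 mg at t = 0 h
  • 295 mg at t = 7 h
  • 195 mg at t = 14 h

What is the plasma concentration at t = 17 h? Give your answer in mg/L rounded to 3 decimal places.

k = ln 2 / 23 = 0.03014 per h
Dose 1 (240 mg at t=0 h): 240·exp(−0.03014·17) = 143.784 mg/L
Dose 2 (295 mg at t=7 h): 295·exp(−0.03014·10) = 218.243 mg/L
Dose 3 (195 mg at t=14 h): 195·exp(−0.03014·3) = 178.143 mg/L
C(17) = 143.784 + 218.243 + 178.143 = 540.170 mg/L

540.170 mg/L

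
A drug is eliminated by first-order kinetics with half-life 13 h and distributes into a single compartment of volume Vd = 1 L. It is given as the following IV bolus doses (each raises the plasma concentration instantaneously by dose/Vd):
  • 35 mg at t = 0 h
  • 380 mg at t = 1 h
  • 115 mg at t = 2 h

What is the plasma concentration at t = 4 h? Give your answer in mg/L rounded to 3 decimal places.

455.474 mg/L

k = ln 2 / 13 = 0.05332 per h
Dose 1 (35 mg at t=0 h): 35·exp(−0.05332·4) = 28.278 mg/L
Dose 2 (380 mg at t=1 h): 380·exp(−0.05332·3) = 323.829 mg/L
Dose 3 (115 mg at t=2 h): 115·exp(−0.05332·2) = 103.368 mg/L
C(4) = 28.278 + 323.829 + 103.368 = 455.474 mg/L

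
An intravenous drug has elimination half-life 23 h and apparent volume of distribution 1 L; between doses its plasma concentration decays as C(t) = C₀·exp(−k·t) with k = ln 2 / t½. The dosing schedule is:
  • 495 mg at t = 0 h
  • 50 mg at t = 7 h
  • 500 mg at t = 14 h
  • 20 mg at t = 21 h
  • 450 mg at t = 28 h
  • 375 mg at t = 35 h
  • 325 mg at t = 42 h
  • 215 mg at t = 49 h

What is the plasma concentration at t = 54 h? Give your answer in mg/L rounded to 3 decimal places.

1094.911 mg/L

k = ln 2 / 23 = 0.03014 per h
Dose 1 (495 mg at t=0 h): 495·exp(−0.03014·54) = 97.239 mg/L
Dose 2 (50 mg at t=7 h): 50·exp(−0.03014·47) = 12.129 mg/L
Dose 3 (500 mg at t=14 h): 500·exp(−0.03014·40) = 149.775 mg/L
Dose 4 (20 mg at t=21 h): 20·exp(−0.03014·33) = 7.398 mg/L
Dose 5 (450 mg at t=28 h): 450·exp(−0.03014·26) = 205.550 mg/L
Dose 6 (375 mg at t=35 h): 375·exp(−0.03014·19) = 211.521 mg/L
Dose 7 (325 mg at t=42 h): 325·exp(−0.03014·12) = 226.373 mg/L
Dose 8 (215 mg at t=49 h): 215·exp(−0.03014·5) = 184.926 mg/L
C(54) = 97.239 + 12.129 + 149.775 + 7.398 + 205.550 + 211.521 + 226.373 + 184.926 = 1094.911 mg/L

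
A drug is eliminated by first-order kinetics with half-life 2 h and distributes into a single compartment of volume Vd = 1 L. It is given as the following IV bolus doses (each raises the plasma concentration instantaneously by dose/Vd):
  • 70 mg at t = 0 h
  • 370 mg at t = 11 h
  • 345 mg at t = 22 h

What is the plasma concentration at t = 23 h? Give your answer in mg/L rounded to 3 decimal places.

k = ln 2 / 2 = 0.34657 per h
Dose 1 (70 mg at t=0 h): 70·exp(−0.34657·23) = 0.024 mg/L
Dose 2 (370 mg at t=11 h): 370·exp(−0.34657·12) = 5.781 mg/L
Dose 3 (345 mg at t=22 h): 345·exp(−0.34657·1) = 243.952 mg/L
C(23) = 0.024 + 5.781 + 243.952 = 249.757 mg/L

249.757 mg/L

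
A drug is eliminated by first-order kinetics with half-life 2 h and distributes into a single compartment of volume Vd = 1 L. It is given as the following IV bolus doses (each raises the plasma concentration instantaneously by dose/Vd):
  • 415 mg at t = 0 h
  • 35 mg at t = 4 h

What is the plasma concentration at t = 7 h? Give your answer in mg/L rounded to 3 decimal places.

49.056 mg/L

k = ln 2 / 2 = 0.34657 per h
Dose 1 (415 mg at t=0 h): 415·exp(−0.34657·7) = 36.681 mg/L
Dose 2 (35 mg at t=4 h): 35·exp(−0.34657·3) = 12.374 mg/L
C(7) = 36.681 + 12.374 = 49.056 mg/L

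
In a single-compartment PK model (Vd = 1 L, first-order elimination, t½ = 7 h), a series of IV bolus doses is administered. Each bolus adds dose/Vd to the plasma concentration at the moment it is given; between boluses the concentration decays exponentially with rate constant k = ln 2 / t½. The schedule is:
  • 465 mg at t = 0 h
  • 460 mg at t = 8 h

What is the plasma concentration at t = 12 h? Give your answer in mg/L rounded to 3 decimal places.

k = ln 2 / 7 = 0.09902 per h
Dose 1 (465 mg at t=0 h): 465·exp(−0.09902·12) = 141.710 mg/L
Dose 2 (460 mg at t=8 h): 460·exp(−0.09902·4) = 309.557 mg/L
C(12) = 141.710 + 309.557 = 451.267 mg/L

451.267 mg/L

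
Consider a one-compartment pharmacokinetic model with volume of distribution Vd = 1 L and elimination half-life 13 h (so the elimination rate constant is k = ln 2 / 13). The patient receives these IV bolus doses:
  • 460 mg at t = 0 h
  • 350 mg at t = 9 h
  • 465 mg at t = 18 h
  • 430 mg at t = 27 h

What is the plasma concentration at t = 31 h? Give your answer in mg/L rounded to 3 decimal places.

776.300 mg/L

k = ln 2 / 13 = 0.05332 per h
Dose 1 (460 mg at t=0 h): 460·exp(−0.05332·31) = 88.088 mg/L
Dose 2 (350 mg at t=9 h): 350·exp(−0.05332·22) = 108.301 mg/L
Dose 3 (465 mg at t=18 h): 465·exp(−0.05332·13) = 232.500 mg/L
Dose 4 (430 mg at t=27 h): 430·exp(−0.05332·4) = 347.411 mg/L
C(31) = 88.088 + 108.301 + 232.500 + 347.411 = 776.300 mg/L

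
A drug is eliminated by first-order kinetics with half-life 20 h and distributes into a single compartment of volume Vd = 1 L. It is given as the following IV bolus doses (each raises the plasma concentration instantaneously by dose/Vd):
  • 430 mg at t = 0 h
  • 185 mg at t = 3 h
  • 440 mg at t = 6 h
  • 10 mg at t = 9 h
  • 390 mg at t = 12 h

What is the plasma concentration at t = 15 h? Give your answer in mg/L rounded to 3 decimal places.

1059.443 mg/L

k = ln 2 / 20 = 0.03466 per h
Dose 1 (430 mg at t=0 h): 430·exp(−0.03466·15) = 255.680 mg/L
Dose 2 (185 mg at t=3 h): 185·exp(−0.03466·12) = 122.054 mg/L
Dose 3 (440 mg at t=6 h): 440·exp(−0.03466·9) = 322.099 mg/L
Dose 4 (10 mg at t=9 h): 10·exp(−0.03466·6) = 8.123 mg/L
Dose 5 (390 mg at t=12 h): 390·exp(−0.03466·3) = 351.488 mg/L
C(15) = 255.680 + 122.054 + 322.099 + 8.123 + 351.488 = 1059.443 mg/L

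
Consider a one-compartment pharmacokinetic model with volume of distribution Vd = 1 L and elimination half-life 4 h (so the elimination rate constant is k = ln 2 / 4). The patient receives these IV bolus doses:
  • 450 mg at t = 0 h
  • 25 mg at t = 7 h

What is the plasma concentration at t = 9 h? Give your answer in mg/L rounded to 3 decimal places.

k = ln 2 / 4 = 0.17329 per h
Dose 1 (450 mg at t=0 h): 450·exp(−0.17329·9) = 94.601 mg/L
Dose 2 (25 mg at t=7 h): 25·exp(−0.17329·2) = 17.678 mg/L
C(9) = 94.601 + 17.678 = 112.279 mg/L

112.279 mg/L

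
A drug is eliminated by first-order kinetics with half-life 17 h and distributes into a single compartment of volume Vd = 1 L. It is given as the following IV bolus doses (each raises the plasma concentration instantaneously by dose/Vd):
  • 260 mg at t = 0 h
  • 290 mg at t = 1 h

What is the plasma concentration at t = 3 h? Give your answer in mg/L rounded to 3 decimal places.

k = ln 2 / 17 = 0.04077 per h
Dose 1 (260 mg at t=0 h): 260·exp(−0.04077·3) = 230.065 mg/L
Dose 2 (290 mg at t=1 h): 290·exp(−0.04077·2) = 267.290 mg/L
C(3) = 230.065 + 267.290 = 497.355 mg/L

497.355 mg/L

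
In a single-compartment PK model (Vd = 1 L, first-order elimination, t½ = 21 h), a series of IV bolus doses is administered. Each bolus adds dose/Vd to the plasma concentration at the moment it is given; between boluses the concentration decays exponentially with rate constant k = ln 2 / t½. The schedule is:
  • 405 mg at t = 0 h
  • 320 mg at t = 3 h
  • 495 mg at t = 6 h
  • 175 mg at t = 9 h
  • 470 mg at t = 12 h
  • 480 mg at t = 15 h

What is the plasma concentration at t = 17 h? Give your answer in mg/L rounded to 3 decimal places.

1759.177 mg/L

k = ln 2 / 21 = 0.03301 per h
Dose 1 (405 mg at t=0 h): 405·exp(−0.03301·17) = 231.081 mg/L
Dose 2 (320 mg at t=3 h): 320·exp(−0.03301·14) = 201.587 mg/L
Dose 3 (495 mg at t=6 h): 495·exp(−0.03301·11) = 344.289 mg/L
Dose 4 (175 mg at t=9 h): 175·exp(−0.03301·8) = 134.388 mg/L
Dose 5 (470 mg at t=12 h): 470·exp(−0.03301·5) = 398.496 mg/L
Dose 6 (480 mg at t=15 h): 480·exp(−0.03301·2) = 449.337 mg/L
C(17) = 231.081 + 201.587 + 344.289 + 134.388 + 398.496 + 449.337 = 1759.177 mg/L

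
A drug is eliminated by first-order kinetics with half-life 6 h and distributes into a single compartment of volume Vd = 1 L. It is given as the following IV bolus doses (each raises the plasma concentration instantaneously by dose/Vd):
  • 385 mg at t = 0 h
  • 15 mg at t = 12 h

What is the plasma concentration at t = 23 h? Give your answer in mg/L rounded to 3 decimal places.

k = ln 2 / 6 = 0.11552 per h
Dose 1 (385 mg at t=0 h): 385·exp(−0.11552·23) = 27.009 mg/L
Dose 2 (15 mg at t=12 h): 15·exp(−0.11552·11) = 4.209 mg/L
C(23) = 27.009 + 4.209 = 31.218 mg/L

31.218 mg/L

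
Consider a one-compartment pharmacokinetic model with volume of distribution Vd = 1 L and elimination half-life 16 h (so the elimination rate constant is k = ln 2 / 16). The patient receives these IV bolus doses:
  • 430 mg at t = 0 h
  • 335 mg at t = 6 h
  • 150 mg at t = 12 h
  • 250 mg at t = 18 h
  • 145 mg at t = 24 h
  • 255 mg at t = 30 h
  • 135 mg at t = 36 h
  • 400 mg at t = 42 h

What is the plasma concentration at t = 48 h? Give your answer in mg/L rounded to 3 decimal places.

764.642 mg/L

k = ln 2 / 16 = 0.04332 per h
Dose 1 (430 mg at t=0 h): 430·exp(−0.04332·48) = 53.750 mg/L
Dose 2 (335 mg at t=6 h): 335·exp(−0.04332·42) = 54.305 mg/L
Dose 3 (150 mg at t=12 h): 150·exp(−0.04332·36) = 31.534 mg/L
Dose 4 (250 mg at t=18 h): 250·exp(−0.04332·30) = 68.157 mg/L
Dose 5 (145 mg at t=24 h): 145·exp(−0.04332·24) = 51.265 mg/L
Dose 6 (255 mg at t=30 h): 255·exp(−0.04332·18) = 116.918 mg/L
Dose 7 (135 mg at t=36 h): 135·exp(−0.04332·12) = 80.271 mg/L
Dose 8 (400 mg at t=42 h): 400·exp(−0.04332·6) = 308.442 mg/L
C(48) = 53.750 + 54.305 + 31.534 + 68.157 + 51.265 + 116.918 + 80.271 + 308.442 = 764.642 mg/L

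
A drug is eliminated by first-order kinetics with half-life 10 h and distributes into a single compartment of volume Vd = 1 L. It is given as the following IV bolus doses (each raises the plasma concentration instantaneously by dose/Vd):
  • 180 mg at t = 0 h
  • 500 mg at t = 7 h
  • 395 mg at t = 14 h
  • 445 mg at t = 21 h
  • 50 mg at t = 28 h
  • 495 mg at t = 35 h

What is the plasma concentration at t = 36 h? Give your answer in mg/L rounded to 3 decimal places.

k = ln 2 / 10 = 0.06931 per h
Dose 1 (180 mg at t=0 h): 180·exp(−0.06931·36) = 14.844 mg/L
Dose 2 (500 mg at t=7 h): 500·exp(−0.06931·29) = 66.986 mg/L
Dose 3 (395 mg at t=14 h): 395·exp(−0.06931·22) = 85.967 mg/L
Dose 4 (445 mg at t=21 h): 445·exp(−0.06931·15) = 157.331 mg/L
Dose 5 (50 mg at t=28 h): 50·exp(−0.06931·8) = 28.717 mg/L
Dose 6 (495 mg at t=35 h): 495·exp(−0.06931·1) = 461.851 mg/L
C(36) = 14.844 + 66.986 + 85.967 + 157.331 + 28.717 + 461.851 = 815.697 mg/L

815.697 mg/L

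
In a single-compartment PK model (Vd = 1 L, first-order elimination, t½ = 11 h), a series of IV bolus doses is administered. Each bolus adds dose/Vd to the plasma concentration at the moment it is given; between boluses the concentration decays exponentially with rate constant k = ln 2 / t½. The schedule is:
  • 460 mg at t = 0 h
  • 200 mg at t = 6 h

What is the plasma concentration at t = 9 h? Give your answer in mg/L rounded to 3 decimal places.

k = ln 2 / 11 = 0.06301 per h
Dose 1 (460 mg at t=0 h): 460·exp(−0.06301·9) = 260.892 mg/L
Dose 2 (200 mg at t=6 h): 200·exp(−0.06301·3) = 165.551 mg/L
C(9) = 260.892 + 165.551 = 426.443 mg/L

426.443 mg/L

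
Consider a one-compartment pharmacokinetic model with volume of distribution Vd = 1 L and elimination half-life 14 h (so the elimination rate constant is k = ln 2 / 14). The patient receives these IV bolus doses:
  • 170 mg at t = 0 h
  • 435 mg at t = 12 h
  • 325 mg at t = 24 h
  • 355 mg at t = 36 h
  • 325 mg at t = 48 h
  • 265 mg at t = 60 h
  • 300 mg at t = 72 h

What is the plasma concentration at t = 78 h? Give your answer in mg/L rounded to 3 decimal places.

492.131 mg/L

k = ln 2 / 14 = 0.04951 per h
Dose 1 (170 mg at t=0 h): 170·exp(−0.04951·78) = 3.575 mg/L
Dose 2 (435 mg at t=12 h): 435·exp(−0.04951·66) = 16.571 mg/L
Dose 3 (325 mg at t=24 h): 325·exp(−0.04951·54) = 22.427 mg/L
Dose 4 (355 mg at t=36 h): 355·exp(−0.04951·42) = 44.375 mg/L
Dose 5 (325 mg at t=48 h): 325·exp(−0.04951·30) = 73.590 mg/L
Dose 6 (265 mg at t=60 h): 265·exp(−0.04951·18) = 108.694 mg/L
Dose 7 (300 mg at t=72 h): 300·exp(−0.04951·6) = 222.899 mg/L
C(78) = 3.575 + 16.571 + 22.427 + 44.375 + 73.590 + 108.694 + 222.899 = 492.131 mg/L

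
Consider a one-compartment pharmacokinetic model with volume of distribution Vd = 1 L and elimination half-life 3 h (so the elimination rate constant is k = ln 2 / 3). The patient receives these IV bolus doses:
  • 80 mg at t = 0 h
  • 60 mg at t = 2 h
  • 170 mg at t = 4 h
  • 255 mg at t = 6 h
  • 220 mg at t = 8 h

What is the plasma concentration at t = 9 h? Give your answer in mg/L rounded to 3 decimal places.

377.566 mg/L

k = ln 2 / 3 = 0.23105 per h
Dose 1 (80 mg at t=0 h): 80·exp(−0.23105·9) = 10.000 mg/L
Dose 2 (60 mg at t=2 h): 60·exp(−0.23105·7) = 11.906 mg/L
Dose 3 (170 mg at t=4 h): 170·exp(−0.23105·5) = 53.547 mg/L
Dose 4 (255 mg at t=6 h): 255·exp(−0.23105·3) = 127.500 mg/L
Dose 5 (220 mg at t=8 h): 220·exp(−0.23105·1) = 174.614 mg/L
C(9) = 10.000 + 11.906 + 53.547 + 127.500 + 174.614 = 377.566 mg/L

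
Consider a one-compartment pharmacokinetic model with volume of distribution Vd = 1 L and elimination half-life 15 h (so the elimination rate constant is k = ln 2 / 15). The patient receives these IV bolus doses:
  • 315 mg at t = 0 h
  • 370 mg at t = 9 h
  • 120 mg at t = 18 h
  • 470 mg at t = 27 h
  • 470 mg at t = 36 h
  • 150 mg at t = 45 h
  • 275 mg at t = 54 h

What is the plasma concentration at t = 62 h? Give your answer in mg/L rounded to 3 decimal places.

k = ln 2 / 15 = 0.04621 per h
Dose 1 (315 mg at t=0 h): 315·exp(−0.04621·62) = 17.950 mg/L
Dose 2 (370 mg at t=9 h): 370·exp(−0.04621·53) = 31.957 mg/L
Dose 3 (120 mg at t=18 h): 120·exp(−0.04621·44) = 15.709 mg/L
Dose 4 (470 mg at t=27 h): 470·exp(−0.04621·35) = 93.260 mg/L
Dose 5 (470 mg at t=36 h): 470·exp(−0.04621·26) = 141.355 mg/L
Dose 6 (150 mg at t=45 h): 150·exp(−0.04621·17) = 68.379 mg/L
Dose 7 (275 mg at t=54 h): 275·exp(−0.04621·8) = 190.013 mg/L
C(62) = 17.950 + 31.957 + 15.709 + 93.260 + 141.355 + 68.379 + 190.013 = 558.623 mg/L

558.623 mg/L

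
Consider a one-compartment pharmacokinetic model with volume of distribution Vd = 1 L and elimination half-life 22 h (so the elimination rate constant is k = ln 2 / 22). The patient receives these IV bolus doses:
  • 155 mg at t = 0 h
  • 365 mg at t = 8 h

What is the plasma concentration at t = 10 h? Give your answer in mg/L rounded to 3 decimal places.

455.819 mg/L

k = ln 2 / 22 = 0.03151 per h
Dose 1 (155 mg at t=0 h): 155·exp(−0.03151·10) = 113.110 mg/L
Dose 2 (365 mg at t=8 h): 365·exp(−0.03151·2) = 342.710 mg/L
C(10) = 113.110 + 342.710 = 455.819 mg/L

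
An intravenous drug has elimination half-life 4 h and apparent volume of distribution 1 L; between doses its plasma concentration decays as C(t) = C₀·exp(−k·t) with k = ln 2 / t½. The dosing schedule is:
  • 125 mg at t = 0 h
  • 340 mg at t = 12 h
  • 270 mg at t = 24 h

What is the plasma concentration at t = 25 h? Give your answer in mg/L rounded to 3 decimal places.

264.423 mg/L

k = ln 2 / 4 = 0.17329 per h
Dose 1 (125 mg at t=0 h): 125·exp(−0.17329·25) = 1.642 mg/L
Dose 2 (340 mg at t=12 h): 340·exp(−0.17329·13) = 35.738 mg/L
Dose 3 (270 mg at t=24 h): 270·exp(−0.17329·1) = 227.042 mg/L
C(25) = 1.642 + 35.738 + 227.042 = 264.423 mg/L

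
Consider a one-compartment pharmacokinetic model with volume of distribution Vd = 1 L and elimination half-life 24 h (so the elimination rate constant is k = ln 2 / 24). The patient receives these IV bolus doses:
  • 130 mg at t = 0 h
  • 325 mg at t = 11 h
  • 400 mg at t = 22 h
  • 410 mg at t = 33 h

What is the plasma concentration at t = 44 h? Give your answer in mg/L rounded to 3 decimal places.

k = ln 2 / 24 = 0.02888 per h
Dose 1 (130 mg at t=0 h): 130·exp(−0.02888·44) = 36.480 mg/L
Dose 2 (325 mg at t=11 h): 325·exp(−0.02888·33) = 125.305 mg/L
Dose 3 (400 mg at t=22 h): 400·exp(−0.02888·22) = 211.893 mg/L
Dose 4 (410 mg at t=33 h): 410·exp(−0.02888·11) = 298.409 mg/L
C(44) = 36.480 + 125.305 + 211.893 + 298.409 = 672.086 mg/L

672.086 mg/L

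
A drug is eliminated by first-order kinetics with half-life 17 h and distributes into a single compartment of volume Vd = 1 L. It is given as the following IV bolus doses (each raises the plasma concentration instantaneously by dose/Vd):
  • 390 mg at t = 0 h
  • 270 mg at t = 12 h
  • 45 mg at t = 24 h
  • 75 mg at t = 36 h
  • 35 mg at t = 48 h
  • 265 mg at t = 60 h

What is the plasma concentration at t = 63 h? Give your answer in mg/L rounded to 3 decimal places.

k = ln 2 / 17 = 0.04077 per h
Dose 1 (390 mg at t=0 h): 390·exp(−0.04077·63) = 29.887 mg/L
Dose 2 (270 mg at t=12 h): 270·exp(−0.04077·51) = 33.750 mg/L
Dose 3 (45 mg at t=24 h): 45·exp(−0.04077·39) = 9.175 mg/L
Dose 4 (75 mg at t=36 h): 75·exp(−0.04077·27) = 24.943 mg/L
Dose 5 (35 mg at t=48 h): 35·exp(−0.04077·15) = 18.987 mg/L
Dose 6 (265 mg at t=60 h): 265·exp(−0.04077·3) = 234.489 mg/L
C(63) = 29.887 + 33.750 + 9.175 + 24.943 + 18.987 + 234.489 = 351.232 mg/L

351.232 mg/L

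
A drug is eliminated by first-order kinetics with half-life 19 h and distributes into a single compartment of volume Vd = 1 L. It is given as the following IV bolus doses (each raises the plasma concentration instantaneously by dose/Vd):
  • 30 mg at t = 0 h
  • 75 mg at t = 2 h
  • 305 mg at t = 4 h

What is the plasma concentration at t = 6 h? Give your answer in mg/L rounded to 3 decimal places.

372.458 mg/L

k = ln 2 / 19 = 0.03648 per h
Dose 1 (30 mg at t=0 h): 30·exp(−0.03648·6) = 24.102 mg/L
Dose 2 (75 mg at t=2 h): 75·exp(−0.03648·4) = 64.817 mg/L
Dose 3 (305 mg at t=4 h): 305·exp(−0.03648·2) = 283.539 mg/L
C(6) = 24.102 + 64.817 + 283.539 = 372.458 mg/L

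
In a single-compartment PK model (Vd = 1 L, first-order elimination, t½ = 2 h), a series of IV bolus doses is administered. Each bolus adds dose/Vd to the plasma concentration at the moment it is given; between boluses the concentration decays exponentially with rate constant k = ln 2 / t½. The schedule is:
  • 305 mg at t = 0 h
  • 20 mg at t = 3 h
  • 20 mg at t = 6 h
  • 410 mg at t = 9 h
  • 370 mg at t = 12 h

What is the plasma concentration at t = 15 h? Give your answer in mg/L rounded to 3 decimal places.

k = ln 2 / 2 = 0.34657 per h
Dose 1 (305 mg at t=0 h): 305·exp(−0.34657·15) = 1.685 mg/L
Dose 2 (20 mg at t=3 h): 20·exp(−0.34657·12) = 0.313 mg/L
Dose 3 (20 mg at t=6 h): 20·exp(−0.34657·9) = 0.884 mg/L
Dose 4 (410 mg at t=9 h): 410·exp(−0.34657·6) = 51.250 mg/L
Dose 5 (370 mg at t=12 h): 370·exp(−0.34657·3) = 130.815 mg/L
C(15) = 1.685 + 0.313 + 0.884 + 51.250 + 130.815 = 184.946 mg/L

184.946 mg/L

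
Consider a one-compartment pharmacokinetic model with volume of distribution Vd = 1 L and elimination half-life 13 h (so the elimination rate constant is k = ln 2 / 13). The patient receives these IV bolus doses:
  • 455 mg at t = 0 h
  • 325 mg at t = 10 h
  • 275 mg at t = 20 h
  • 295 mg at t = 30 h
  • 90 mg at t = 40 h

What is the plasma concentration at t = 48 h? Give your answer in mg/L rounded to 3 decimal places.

k = ln 2 / 13 = 0.05332 per h
Dose 1 (455 mg at t=0 h): 455·exp(−0.05332·48) = 35.198 mg/L
Dose 2 (325 mg at t=10 h): 325·exp(−0.05332·38) = 42.850 mg/L
Dose 3 (275 mg at t=20 h): 275·exp(−0.05332·28) = 61.796 mg/L
Dose 4 (295 mg at t=30 h): 295·exp(−0.05332·18) = 112.983 mg/L
Dose 5 (90 mg at t=40 h): 90·exp(−0.05332·8) = 58.748 mg/L
C(48) = 35.198 + 42.850 + 61.796 + 112.983 + 58.748 = 311.574 mg/L

311.574 mg/L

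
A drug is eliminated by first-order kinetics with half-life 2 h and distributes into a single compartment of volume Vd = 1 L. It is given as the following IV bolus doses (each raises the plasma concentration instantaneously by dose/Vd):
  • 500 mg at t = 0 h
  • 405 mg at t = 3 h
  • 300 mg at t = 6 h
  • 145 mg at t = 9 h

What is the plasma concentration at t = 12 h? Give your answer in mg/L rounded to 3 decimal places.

114.476 mg/L

k = ln 2 / 2 = 0.34657 per h
Dose 1 (500 mg at t=0 h): 500·exp(−0.34657·12) = 7.813 mg/L
Dose 2 (405 mg at t=3 h): 405·exp(−0.34657·9) = 17.899 mg/L
Dose 3 (300 mg at t=6 h): 300·exp(−0.34657·6) = 37.500 mg/L
Dose 4 (145 mg at t=9 h): 145·exp(−0.34657·3) = 51.265 mg/L
C(12) = 7.813 + 17.899 + 37.500 + 51.265 = 114.476 mg/L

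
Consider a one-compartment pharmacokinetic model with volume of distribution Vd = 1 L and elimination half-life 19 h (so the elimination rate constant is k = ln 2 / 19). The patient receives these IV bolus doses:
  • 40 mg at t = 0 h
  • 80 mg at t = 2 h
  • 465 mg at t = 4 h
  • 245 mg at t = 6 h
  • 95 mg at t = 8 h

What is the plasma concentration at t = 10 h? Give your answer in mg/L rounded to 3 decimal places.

761.159 mg/L

k = ln 2 / 19 = 0.03648 per h
Dose 1 (40 mg at t=0 h): 40·exp(−0.03648·10) = 27.773 mg/L
Dose 2 (80 mg at t=2 h): 80·exp(−0.03648·8) = 59.750 mg/L
Dose 3 (465 mg at t=4 h): 465·exp(−0.03648·6) = 373.586 mg/L
Dose 4 (245 mg at t=6 h): 245·exp(−0.03648·4) = 211.734 mg/L
Dose 5 (95 mg at t=8 h): 95·exp(−0.03648·2) = 88.315 mg/L
C(10) = 27.773 + 59.750 + 373.586 + 211.734 + 88.315 = 761.159 mg/L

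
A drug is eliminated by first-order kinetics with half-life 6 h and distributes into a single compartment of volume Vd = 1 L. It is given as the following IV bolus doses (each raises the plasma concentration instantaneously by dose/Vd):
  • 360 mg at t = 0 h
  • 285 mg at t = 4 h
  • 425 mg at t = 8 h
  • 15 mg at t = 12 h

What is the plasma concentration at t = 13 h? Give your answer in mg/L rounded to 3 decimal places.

k = ln 2 / 6 = 0.11552 per h
Dose 1 (360 mg at t=0 h): 360·exp(−0.11552·13) = 80.181 mg/L
Dose 2 (285 mg at t=4 h): 285·exp(−0.11552·9) = 100.763 mg/L
Dose 3 (425 mg at t=8 h): 425·exp(−0.11552·5) = 238.523 mg/L
Dose 4 (15 mg at t=12 h): 15·exp(−0.11552·1) = 13.363 mg/L
C(13) = 80.181 + 100.763 + 238.523 + 13.363 = 432.830 mg/L

432.830 mg/L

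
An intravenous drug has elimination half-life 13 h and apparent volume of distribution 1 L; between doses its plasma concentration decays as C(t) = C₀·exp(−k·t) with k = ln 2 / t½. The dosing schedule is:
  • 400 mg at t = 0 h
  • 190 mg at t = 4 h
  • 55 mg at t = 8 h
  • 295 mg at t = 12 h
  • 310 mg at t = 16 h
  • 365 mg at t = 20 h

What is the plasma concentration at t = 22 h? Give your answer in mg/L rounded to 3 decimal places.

948.905 mg/L

k = ln 2 / 13 = 0.05332 per h
Dose 1 (400 mg at t=0 h): 400·exp(−0.05332·22) = 123.773 mg/L
Dose 2 (190 mg at t=4 h): 190·exp(−0.05332·18) = 72.768 mg/L
Dose 3 (55 mg at t=8 h): 55·exp(−0.05332·14) = 26.072 mg/L
Dose 4 (295 mg at t=12 h): 295·exp(−0.05332·10) = 173.085 mg/L
Dose 5 (310 mg at t=16 h): 310·exp(−0.05332·6) = 225.126 mg/L
Dose 6 (365 mg at t=20 h): 365·exp(−0.05332·2) = 328.081 mg/L
C(22) = 123.773 + 72.768 + 26.072 + 173.085 + 225.126 + 328.081 = 948.905 mg/L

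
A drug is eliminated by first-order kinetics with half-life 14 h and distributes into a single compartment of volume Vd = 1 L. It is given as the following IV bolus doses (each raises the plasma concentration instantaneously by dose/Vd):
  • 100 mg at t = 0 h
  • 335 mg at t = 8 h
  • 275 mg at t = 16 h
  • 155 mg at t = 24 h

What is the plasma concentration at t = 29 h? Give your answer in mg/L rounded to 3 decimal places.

k = ln 2 / 14 = 0.04951 per h
Dose 1 (100 mg at t=0 h): 100·exp(−0.04951·29) = 23.792 mg/L
Dose 2 (335 mg at t=8 h): 335·exp(−0.04951·21) = 118.440 mg/L
Dose 3 (275 mg at t=16 h): 275·exp(−0.04951·13) = 144.479 mg/L
Dose 4 (155 mg at t=24 h): 155·exp(−0.04951·5) = 121.010 mg/L
C(29) = 23.792 + 118.440 + 144.479 + 121.010 = 407.722 mg/L

407.722 mg/L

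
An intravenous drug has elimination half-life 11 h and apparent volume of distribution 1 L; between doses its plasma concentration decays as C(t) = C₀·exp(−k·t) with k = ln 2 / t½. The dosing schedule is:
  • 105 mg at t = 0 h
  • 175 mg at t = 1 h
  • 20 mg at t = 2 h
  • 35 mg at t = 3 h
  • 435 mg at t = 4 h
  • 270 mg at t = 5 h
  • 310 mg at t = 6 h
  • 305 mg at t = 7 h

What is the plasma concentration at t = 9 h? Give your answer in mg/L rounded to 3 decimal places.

k = ln 2 / 11 = 0.06301 per h
Dose 1 (105 mg at t=0 h): 105·exp(−0.06301·9) = 59.551 mg/L
Dose 2 (175 mg at t=1 h): 175·exp(−0.06301·8) = 105.708 mg/L
Dose 3 (20 mg at t=2 h): 20·exp(−0.06301·7) = 12.867 mg/L
Dose 4 (35 mg at t=3 h): 35·exp(−0.06301·6) = 23.981 mg/L
Dose 5 (435 mg at t=4 h): 435·exp(−0.06301·5) = 317.437 mg/L
Dose 6 (270 mg at t=5 h): 270·exp(−0.06301·4) = 209.845 mg/L
Dose 7 (310 mg at t=6 h): 310·exp(−0.06301·3) = 256.604 mg/L
Dose 8 (305 mg at t=7 h): 305·exp(−0.06301·2) = 268.885 mg/L
C(9) = 59.551 + 105.708 + 12.867 + 23.981 + 317.437 + 209.845 + 256.604 + 268.885 = 1254.878 mg/L

1254.878 mg/L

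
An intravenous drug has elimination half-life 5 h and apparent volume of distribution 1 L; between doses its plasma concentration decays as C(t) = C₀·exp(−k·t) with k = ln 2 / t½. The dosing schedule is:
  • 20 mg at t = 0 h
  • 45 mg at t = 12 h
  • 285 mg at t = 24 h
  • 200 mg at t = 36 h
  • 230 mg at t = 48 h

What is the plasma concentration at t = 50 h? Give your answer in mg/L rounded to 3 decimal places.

k = ln 2 / 5 = 0.13863 per h
Dose 1 (20 mg at t=0 h): 20·exp(−0.13863·50) = 0.020 mg/L
Dose 2 (45 mg at t=12 h): 45·exp(−0.13863·38) = 0.232 mg/L
Dose 3 (285 mg at t=24 h): 285·exp(−0.13863·26) = 7.753 mg/L
Dose 4 (200 mg at t=36 h): 200·exp(−0.13863·14) = 28.717 mg/L
Dose 5 (230 mg at t=48 h): 230·exp(−0.13863·2) = 174.307 mg/L
C(50) = 0.020 + 0.232 + 7.753 + 28.717 + 174.307 = 211.030 mg/L

211.030 mg/L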